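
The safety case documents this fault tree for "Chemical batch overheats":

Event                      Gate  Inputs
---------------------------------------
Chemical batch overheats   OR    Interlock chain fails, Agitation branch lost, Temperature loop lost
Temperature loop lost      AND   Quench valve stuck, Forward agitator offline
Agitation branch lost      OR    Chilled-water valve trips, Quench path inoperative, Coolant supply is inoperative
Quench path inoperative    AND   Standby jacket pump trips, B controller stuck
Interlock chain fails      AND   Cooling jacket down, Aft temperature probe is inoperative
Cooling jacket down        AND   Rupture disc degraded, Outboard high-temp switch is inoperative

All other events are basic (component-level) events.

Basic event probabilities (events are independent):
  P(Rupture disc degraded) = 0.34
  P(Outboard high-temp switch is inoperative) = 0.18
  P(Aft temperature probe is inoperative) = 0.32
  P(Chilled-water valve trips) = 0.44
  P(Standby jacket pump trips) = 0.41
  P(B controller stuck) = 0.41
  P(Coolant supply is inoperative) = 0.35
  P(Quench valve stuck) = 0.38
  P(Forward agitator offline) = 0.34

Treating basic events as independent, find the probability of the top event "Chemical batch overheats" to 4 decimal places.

0.7415

P(Cooling jacket down) [AND] = 0.34 × 0.18 = 0.061200
P(Interlock chain fails) [AND] = 0.061200 × 0.32 = 0.019584
P(Quench path inoperative) [AND] = 0.41 × 0.41 = 0.168100
P(Agitation branch lost) [OR] = 1 − (1−0.44) × (1−0.168100) × (1−0.35) = 0.697188
P(Temperature loop lost) [AND] = 0.38 × 0.34 = 0.129200
P(Chemical batch overheats) [OR] = 1 − (1−0.019584) × (1−0.697188) × (1−0.129200) = 0.741475
Rounded to 4 decimal places: P(Chemical batch overheats) ≈ 0.7415.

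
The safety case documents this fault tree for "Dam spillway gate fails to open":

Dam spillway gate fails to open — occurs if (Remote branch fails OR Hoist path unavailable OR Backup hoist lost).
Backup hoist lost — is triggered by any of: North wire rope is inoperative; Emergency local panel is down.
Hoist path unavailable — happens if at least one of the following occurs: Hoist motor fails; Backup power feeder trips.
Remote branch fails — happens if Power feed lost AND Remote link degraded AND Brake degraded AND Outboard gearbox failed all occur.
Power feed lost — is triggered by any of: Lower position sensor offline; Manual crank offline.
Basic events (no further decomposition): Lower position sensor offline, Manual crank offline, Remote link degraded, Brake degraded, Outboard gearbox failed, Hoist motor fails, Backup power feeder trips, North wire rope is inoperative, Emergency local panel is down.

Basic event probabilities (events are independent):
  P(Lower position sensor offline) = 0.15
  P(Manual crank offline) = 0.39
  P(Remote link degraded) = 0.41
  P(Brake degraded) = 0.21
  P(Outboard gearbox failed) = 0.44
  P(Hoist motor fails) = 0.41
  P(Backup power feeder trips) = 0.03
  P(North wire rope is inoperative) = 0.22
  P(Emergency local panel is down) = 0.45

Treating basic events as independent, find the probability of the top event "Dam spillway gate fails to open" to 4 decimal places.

0.7590

P(Power feed lost) [OR] = 1 − (1−0.15) × (1−0.39) = 0.481500
P(Remote branch fails) [AND] = 0.481500 × 0.41 × 0.21 × 0.44 = 0.018241
P(Hoist path unavailable) [OR] = 1 − (1−0.41) × (1−0.03) = 0.427700
P(Backup hoist lost) [OR] = 1 − (1−0.22) × (1−0.45) = 0.571000
P(Dam spillway gate fails to open) [OR] = 1 − (1−0.018241) × (1−0.427700) × (1−0.571000) = 0.758962
Rounded to 4 decimal places: P(Dam spillway gate fails to open) ≈ 0.7590.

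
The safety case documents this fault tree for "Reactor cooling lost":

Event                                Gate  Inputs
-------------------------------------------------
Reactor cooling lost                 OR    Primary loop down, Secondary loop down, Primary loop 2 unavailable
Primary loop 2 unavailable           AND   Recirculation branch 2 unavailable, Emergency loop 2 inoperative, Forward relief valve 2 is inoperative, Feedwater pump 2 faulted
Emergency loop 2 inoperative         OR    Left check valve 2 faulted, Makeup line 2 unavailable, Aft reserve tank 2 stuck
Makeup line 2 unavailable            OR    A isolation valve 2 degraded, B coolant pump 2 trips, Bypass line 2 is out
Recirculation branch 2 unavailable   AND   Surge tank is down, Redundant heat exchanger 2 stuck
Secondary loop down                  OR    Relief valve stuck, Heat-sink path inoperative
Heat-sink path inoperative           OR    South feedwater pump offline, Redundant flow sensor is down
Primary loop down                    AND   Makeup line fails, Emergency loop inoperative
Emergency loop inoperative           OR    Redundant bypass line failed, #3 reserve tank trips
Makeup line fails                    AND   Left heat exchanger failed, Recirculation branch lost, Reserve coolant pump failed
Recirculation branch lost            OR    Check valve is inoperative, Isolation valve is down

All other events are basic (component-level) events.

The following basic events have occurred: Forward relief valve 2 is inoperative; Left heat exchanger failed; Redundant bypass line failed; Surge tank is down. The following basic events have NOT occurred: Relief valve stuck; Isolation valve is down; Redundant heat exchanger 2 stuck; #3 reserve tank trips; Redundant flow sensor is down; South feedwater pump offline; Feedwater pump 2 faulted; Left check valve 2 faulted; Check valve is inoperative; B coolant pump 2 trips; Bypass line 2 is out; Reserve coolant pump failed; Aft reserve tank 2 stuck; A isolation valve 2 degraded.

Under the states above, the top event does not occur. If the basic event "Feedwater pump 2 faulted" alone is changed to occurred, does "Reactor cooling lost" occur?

No

Counterfactual: set "Feedwater pump 2 faulted" to occurred.
Recirculation branch lost [OR]: Check valve is inoperative=not, Isolation valve is down=not → no input occurs → does not occur.
Makeup line fails [AND]: Left heat exchanger failed=occurs, Recirculation branch lost=not, Reserve coolant pump failed=not → not all inputs occur → does not occur.
Emergency loop inoperative [OR]: Redundant bypass line failed=occurs, #3 reserve tank trips=not → at least one input occurs → occurs.
Primary loop down [AND]: Makeup line fails=not, Emergency loop inoperative=occurs → not all inputs occur → does not occur.
Heat-sink path inoperative [OR]: South feedwater pump offline=not, Redundant flow sensor is down=not → no input occurs → does not occur.
Secondary loop down [OR]: Relief valve stuck=not, Heat-sink path inoperative=not → no input occurs → does not occur.
Recirculation branch 2 unavailable [AND]: Surge tank is down=occurs, Redundant heat exchanger 2 stuck=not → not all inputs occur → does not occur.
Makeup line 2 unavailable [OR]: A isolation valve 2 degraded=not, B coolant pump 2 trips=not, Bypass line 2 is out=not → no input occurs → does not occur.
Emergency loop 2 inoperative [OR]: Left check valve 2 faulted=not, Makeup line 2 unavailable=not, Aft reserve tank 2 stuck=not → no input occurs → does not occur.
Primary loop 2 unavailable [AND]: Recirculation branch 2 unavailable=not, Emergency loop 2 inoperative=not, Forward relief valve 2 is inoperative=occurs, Feedwater pump 2 faulted=occurs → not all inputs occur → does not occur.
Reactor cooling lost [OR]: Primary loop down=not, Secondary loop down=not, Primary loop 2 unavailable=not → no input occurs → does not occur.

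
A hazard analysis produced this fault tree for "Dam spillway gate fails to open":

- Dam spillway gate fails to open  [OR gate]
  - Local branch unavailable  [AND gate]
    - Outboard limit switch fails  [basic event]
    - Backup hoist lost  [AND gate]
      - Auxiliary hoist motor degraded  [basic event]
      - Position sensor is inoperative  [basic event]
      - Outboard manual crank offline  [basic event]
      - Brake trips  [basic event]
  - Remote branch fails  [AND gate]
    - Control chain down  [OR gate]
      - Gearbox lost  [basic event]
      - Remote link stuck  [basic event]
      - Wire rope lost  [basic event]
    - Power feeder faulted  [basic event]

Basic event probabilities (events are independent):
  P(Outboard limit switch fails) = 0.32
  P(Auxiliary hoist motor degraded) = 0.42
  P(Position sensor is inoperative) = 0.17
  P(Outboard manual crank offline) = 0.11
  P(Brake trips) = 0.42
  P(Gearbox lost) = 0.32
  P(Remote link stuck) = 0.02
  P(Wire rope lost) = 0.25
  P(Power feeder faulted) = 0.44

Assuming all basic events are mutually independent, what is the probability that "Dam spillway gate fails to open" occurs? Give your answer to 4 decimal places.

P(Backup hoist lost) [AND] = 0.42 × 0.17 × 0.11 × 0.42 = 0.003299
P(Local branch unavailable) [AND] = 0.32 × 0.003299 = 0.001056
P(Control chain down) [OR] = 1 − (1−0.32) × (1−0.02) × (1−0.25) = 0.500200
P(Remote branch fails) [AND] = 0.500200 × 0.44 = 0.220088
P(Dam spillway gate fails to open) [OR] = 1 − (1−0.001056) × (1−0.220088) = 0.220912
Rounded to 4 decimal places: P(Dam spillway gate fails to open) ≈ 0.2209.

0.2209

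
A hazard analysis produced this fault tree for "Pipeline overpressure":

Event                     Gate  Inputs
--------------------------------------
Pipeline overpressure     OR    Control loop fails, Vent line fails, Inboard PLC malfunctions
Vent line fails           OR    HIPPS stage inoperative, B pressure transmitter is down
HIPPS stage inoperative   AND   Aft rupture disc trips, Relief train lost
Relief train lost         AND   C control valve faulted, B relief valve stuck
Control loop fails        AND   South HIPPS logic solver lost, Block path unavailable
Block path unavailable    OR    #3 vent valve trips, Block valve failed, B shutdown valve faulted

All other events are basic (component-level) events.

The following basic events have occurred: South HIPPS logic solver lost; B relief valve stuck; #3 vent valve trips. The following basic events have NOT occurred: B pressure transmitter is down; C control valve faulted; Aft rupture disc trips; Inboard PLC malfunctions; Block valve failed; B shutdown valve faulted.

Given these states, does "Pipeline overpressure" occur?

Block path unavailable [OR]: #3 vent valve trips=occurs, Block valve failed=not, B shutdown valve faulted=not → at least one input occurs → occurs.
Control loop fails [AND]: South HIPPS logic solver lost=occurs, Block path unavailable=occurs → all inputs occur → occurs.
Relief train lost [AND]: C control valve faulted=not, B relief valve stuck=occurs → not all inputs occur → does not occur.
HIPPS stage inoperative [AND]: Aft rupture disc trips=not, Relief train lost=not → not all inputs occur → does not occur.
Vent line fails [OR]: HIPPS stage inoperative=not, B pressure transmitter is down=not → no input occurs → does not occur.
Pipeline overpressure [OR]: Control loop fails=occurs, Vent line fails=not, Inboard PLC malfunctions=not → at least one input occurs → occurs.

Yes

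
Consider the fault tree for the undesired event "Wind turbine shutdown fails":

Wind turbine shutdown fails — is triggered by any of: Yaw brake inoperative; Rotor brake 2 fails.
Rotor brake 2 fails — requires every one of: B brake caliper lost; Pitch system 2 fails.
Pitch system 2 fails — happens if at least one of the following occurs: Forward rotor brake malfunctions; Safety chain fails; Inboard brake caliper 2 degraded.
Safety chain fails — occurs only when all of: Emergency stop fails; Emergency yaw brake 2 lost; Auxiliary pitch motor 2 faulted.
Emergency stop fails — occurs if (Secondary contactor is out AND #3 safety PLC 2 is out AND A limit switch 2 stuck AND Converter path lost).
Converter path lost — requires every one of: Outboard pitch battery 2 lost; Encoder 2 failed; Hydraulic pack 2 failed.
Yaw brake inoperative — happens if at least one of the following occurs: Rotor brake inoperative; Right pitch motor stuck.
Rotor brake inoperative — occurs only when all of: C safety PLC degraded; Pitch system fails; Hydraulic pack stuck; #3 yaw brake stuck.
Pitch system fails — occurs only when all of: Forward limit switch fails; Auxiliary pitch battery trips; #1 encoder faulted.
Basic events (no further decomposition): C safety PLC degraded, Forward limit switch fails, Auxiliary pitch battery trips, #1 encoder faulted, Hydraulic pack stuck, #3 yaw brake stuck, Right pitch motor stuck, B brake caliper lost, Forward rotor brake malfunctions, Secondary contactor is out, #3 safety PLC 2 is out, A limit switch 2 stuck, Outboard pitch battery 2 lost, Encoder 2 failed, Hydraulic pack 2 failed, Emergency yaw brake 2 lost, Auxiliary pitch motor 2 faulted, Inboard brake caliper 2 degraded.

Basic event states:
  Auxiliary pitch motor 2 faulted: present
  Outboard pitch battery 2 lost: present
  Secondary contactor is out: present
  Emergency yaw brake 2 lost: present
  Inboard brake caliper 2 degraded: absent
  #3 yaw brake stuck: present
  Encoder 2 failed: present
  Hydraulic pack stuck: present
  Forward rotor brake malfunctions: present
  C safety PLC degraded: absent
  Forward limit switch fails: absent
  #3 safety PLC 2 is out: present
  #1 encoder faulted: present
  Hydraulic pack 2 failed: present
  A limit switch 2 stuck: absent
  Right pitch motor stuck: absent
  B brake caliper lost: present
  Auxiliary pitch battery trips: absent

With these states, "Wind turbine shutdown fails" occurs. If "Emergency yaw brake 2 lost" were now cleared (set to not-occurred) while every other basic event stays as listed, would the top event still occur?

Yes

Counterfactual: set "Emergency yaw brake 2 lost" to not occurred.
Pitch system fails [AND]: Forward limit switch fails=not, Auxiliary pitch battery trips=not, #1 encoder faulted=occurs → not all inputs occur → does not occur.
Rotor brake inoperative [AND]: C safety PLC degraded=not, Pitch system fails=not, Hydraulic pack stuck=occurs, #3 yaw brake stuck=occurs → not all inputs occur → does not occur.
Yaw brake inoperative [OR]: Rotor brake inoperative=not, Right pitch motor stuck=not → no input occurs → does not occur.
Converter path lost [AND]: Outboard pitch battery 2 lost=occurs, Encoder 2 failed=occurs, Hydraulic pack 2 failed=occurs → all inputs occur → occurs.
Emergency stop fails [AND]: Secondary contactor is out=occurs, #3 safety PLC 2 is out=occurs, A limit switch 2 stuck=not, Converter path lost=occurs → not all inputs occur → does not occur.
Safety chain fails [AND]: Emergency stop fails=not, Emergency yaw brake 2 lost=not, Auxiliary pitch motor 2 faulted=occurs → not all inputs occur → does not occur.
Pitch system 2 fails [OR]: Forward rotor brake malfunctions=occurs, Safety chain fails=not, Inboard brake caliper 2 degraded=not → at least one input occurs → occurs.
Rotor brake 2 fails [AND]: B brake caliper lost=occurs, Pitch system 2 fails=occurs → all inputs occur → occurs.
Wind turbine shutdown fails [OR]: Yaw brake inoperative=not, Rotor brake 2 fails=occurs → at least one input occurs → occurs.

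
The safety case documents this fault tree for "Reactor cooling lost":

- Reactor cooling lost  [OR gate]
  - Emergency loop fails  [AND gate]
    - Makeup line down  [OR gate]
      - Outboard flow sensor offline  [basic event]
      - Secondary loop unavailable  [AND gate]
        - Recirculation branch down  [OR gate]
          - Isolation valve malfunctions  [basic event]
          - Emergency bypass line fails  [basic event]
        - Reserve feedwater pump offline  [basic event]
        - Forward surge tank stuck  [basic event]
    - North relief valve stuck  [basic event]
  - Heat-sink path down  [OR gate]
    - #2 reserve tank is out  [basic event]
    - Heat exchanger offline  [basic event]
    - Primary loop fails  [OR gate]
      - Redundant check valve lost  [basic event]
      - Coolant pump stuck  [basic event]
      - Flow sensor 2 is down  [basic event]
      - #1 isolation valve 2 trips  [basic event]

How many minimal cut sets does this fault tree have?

Recirculation branch down [OR]: union of children's cut sets → 2 cut set(s).
Secondary loop unavailable [AND]: one cut set from each child combined → 2 × 1 × 1 = 2 cut set(s).
Makeup line down [OR]: union of children's cut sets → 3 cut set(s).
Emergency loop fails [AND]: one cut set from each child combined → 3 × 1 = 3 cut set(s).
Primary loop fails [OR]: union of children's cut sets → 4 cut set(s).
Heat-sink path down [OR]: union of children's cut sets → 6 cut set(s).
Reactor cooling lost [OR]: union of children's cut sets → 9 cut set(s).
Minimal cut sets: {North relief valve stuck, Outboard flow sensor offline}; {Forward surge tank stuck, Isolation valve malfunctions, North relief valve stuck, Reserve feedwater pump offline}; {Emergency bypass line fails, Forward surge tank stuck, North relief valve stuck, Reserve feedwater pump offline}; {#2 reserve tank is out}; {Heat exchanger offline}; {Redundant check valve lost}; {Coolant pump stuck}; {Flow sensor 2 is down}; {#1 isolation valve 2 trips}.

9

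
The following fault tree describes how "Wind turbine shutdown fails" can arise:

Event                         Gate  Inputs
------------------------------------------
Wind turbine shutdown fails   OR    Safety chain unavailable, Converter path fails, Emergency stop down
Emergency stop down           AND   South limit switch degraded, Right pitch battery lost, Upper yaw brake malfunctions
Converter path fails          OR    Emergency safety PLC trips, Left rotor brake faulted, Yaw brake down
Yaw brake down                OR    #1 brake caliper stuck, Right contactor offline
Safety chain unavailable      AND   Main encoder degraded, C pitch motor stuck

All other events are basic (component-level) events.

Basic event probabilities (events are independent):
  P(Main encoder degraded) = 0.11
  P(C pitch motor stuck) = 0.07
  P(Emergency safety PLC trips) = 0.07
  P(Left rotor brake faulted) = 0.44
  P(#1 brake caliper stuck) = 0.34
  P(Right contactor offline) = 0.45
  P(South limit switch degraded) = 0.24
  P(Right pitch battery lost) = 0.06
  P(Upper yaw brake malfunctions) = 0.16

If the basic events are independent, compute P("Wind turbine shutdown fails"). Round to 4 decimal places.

0.8128

P(Safety chain unavailable) [AND] = 0.11 × 0.07 = 0.007700
P(Yaw brake down) [OR] = 1 − (1−0.34) × (1−0.45) = 0.637000
P(Converter path fails) [OR] = 1 − (1−0.07) × (1−0.44) × (1−0.637000) = 0.810950
P(Emergency stop down) [AND] = 0.24 × 0.06 × 0.16 = 0.002304
P(Wind turbine shutdown fails) [OR] = 1 − (1−0.007700) × (1−0.810950) × (1−0.002304) = 0.812838
Rounded to 4 decimal places: P(Wind turbine shutdown fails) ≈ 0.8128.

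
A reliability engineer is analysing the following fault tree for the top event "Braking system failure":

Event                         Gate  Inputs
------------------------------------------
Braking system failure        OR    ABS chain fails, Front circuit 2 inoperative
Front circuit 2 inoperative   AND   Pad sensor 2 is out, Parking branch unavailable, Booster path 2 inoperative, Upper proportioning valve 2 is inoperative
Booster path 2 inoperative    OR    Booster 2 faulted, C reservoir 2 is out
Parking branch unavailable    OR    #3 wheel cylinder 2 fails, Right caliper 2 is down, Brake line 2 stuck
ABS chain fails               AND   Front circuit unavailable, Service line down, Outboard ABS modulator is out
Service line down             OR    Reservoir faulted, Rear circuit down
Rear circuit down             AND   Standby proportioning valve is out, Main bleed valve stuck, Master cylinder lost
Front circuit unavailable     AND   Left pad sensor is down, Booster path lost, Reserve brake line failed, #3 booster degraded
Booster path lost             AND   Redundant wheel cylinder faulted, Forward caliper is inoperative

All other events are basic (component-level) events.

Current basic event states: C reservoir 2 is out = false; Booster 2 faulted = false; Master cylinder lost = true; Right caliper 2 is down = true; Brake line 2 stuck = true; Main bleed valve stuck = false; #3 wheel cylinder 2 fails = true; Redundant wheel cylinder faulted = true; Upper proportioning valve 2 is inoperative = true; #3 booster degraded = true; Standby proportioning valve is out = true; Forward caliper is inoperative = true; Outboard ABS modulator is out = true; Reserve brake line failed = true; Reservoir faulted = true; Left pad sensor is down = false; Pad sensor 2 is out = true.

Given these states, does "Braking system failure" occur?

No

Booster path lost [AND]: Redundant wheel cylinder faulted=occurs, Forward caliper is inoperative=occurs → all inputs occur → occurs.
Front circuit unavailable [AND]: Left pad sensor is down=not, Booster path lost=occurs, Reserve brake line failed=occurs, #3 booster degraded=occurs → not all inputs occur → does not occur.
Rear circuit down [AND]: Standby proportioning valve is out=occurs, Main bleed valve stuck=not, Master cylinder lost=occurs → not all inputs occur → does not occur.
Service line down [OR]: Reservoir faulted=occurs, Rear circuit down=not → at least one input occurs → occurs.
ABS chain fails [AND]: Front circuit unavailable=not, Service line down=occurs, Outboard ABS modulator is out=occurs → not all inputs occur → does not occur.
Parking branch unavailable [OR]: #3 wheel cylinder 2 fails=occurs, Right caliper 2 is down=occurs, Brake line 2 stuck=occurs → at least one input occurs → occurs.
Booster path 2 inoperative [OR]: Booster 2 faulted=not, C reservoir 2 is out=not → no input occurs → does not occur.
Front circuit 2 inoperative [AND]: Pad sensor 2 is out=occurs, Parking branch unavailable=occurs, Booster path 2 inoperative=not, Upper proportioning valve 2 is inoperative=occurs → not all inputs occur → does not occur.
Braking system failure [OR]: ABS chain fails=not, Front circuit 2 inoperative=not → no input occurs → does not occur.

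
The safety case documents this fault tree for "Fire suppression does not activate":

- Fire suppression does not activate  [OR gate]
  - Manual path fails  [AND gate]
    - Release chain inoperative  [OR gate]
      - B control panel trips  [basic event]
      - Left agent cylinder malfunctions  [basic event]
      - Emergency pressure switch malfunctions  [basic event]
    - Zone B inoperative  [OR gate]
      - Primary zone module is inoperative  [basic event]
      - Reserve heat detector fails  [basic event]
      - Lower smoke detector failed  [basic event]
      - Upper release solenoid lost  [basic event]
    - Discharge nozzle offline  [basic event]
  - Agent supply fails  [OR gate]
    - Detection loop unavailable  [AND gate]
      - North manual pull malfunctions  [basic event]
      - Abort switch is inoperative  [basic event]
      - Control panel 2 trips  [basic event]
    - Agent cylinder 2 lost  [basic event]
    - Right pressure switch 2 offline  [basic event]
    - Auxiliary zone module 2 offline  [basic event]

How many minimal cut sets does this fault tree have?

16

Release chain inoperative [OR]: union of children's cut sets → 3 cut set(s).
Zone B inoperative [OR]: union of children's cut sets → 4 cut set(s).
Manual path fails [AND]: one cut set from each child combined → 3 × 4 × 1 = 12 cut set(s).
Detection loop unavailable [AND]: one cut set from each child combined → 1 × 1 × 1 = 1 cut set(s).
Agent supply fails [OR]: union of children's cut sets → 4 cut set(s).
Fire suppression does not activate [OR]: union of children's cut sets → 16 cut set(s).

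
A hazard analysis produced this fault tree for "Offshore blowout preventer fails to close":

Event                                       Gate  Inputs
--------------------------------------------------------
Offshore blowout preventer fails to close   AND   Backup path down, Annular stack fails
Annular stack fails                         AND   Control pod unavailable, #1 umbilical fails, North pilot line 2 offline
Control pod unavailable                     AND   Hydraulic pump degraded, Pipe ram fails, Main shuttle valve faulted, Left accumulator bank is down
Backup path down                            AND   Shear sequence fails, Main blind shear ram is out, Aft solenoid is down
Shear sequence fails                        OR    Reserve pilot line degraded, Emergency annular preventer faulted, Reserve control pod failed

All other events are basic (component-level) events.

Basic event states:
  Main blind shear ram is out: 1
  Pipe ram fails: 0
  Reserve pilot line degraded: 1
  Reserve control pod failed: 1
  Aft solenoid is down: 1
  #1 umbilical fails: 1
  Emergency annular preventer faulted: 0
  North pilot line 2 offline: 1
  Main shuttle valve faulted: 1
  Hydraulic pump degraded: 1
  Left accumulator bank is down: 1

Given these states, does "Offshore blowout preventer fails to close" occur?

No

Shear sequence fails [OR]: Reserve pilot line degraded=occurs, Emergency annular preventer faulted=not, Reserve control pod failed=occurs → at least one input occurs → occurs.
Backup path down [AND]: Shear sequence fails=occurs, Main blind shear ram is out=occurs, Aft solenoid is down=occurs → all inputs occur → occurs.
Control pod unavailable [AND]: Hydraulic pump degraded=occurs, Pipe ram fails=not, Main shuttle valve faulted=occurs, Left accumulator bank is down=occurs → not all inputs occur → does not occur.
Annular stack fails [AND]: Control pod unavailable=not, #1 umbilical fails=occurs, North pilot line 2 offline=occurs → not all inputs occur → does not occur.
Offshore blowout preventer fails to close [AND]: Backup path down=occurs, Annular stack fails=not → not all inputs occur → does not occur.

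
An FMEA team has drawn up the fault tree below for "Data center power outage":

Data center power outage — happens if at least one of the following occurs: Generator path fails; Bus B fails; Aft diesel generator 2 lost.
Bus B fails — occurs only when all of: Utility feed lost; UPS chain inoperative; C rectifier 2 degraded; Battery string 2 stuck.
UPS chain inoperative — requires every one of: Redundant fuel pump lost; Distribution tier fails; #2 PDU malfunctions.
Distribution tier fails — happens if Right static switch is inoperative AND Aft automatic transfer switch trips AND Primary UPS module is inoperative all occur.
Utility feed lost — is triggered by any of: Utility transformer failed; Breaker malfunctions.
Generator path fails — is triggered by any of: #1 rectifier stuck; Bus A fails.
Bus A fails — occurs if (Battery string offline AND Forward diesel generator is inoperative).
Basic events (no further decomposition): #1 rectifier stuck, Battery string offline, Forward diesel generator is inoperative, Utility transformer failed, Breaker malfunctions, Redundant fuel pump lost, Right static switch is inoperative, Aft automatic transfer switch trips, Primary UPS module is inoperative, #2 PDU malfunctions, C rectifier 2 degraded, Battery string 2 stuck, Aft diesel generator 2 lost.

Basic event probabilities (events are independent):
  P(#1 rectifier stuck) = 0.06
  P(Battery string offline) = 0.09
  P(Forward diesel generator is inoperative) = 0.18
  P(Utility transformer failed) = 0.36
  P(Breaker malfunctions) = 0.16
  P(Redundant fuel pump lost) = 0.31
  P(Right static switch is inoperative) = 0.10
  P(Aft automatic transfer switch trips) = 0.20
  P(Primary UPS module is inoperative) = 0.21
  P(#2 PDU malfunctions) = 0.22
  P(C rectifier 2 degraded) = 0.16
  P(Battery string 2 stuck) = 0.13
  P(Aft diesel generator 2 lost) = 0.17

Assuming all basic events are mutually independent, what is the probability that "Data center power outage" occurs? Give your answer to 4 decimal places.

0.2324

P(Bus A fails) [AND] = 0.09 × 0.18 = 0.016200
P(Generator path fails) [OR] = 1 − (1−0.06) × (1−0.016200) = 0.075228
P(Utility feed lost) [OR] = 1 − (1−0.36) × (1−0.16) = 0.462400
P(Distribution tier fails) [AND] = 0.10 × 0.20 × 0.21 = 0.004200
P(UPS chain inoperative) [AND] = 0.31 × 0.004200 × 0.22 = 0.000286
P(Bus B fails) [AND] = 0.462400 × 0.000286 × 0.16 × 0.13 = 0.000003
P(Data center power outage) [OR] = 1 − (1−0.075228) × (1−0.000003) × (1−0.17) = 0.232442
Rounded to 4 decimal places: P(Data center power outage) ≈ 0.2324.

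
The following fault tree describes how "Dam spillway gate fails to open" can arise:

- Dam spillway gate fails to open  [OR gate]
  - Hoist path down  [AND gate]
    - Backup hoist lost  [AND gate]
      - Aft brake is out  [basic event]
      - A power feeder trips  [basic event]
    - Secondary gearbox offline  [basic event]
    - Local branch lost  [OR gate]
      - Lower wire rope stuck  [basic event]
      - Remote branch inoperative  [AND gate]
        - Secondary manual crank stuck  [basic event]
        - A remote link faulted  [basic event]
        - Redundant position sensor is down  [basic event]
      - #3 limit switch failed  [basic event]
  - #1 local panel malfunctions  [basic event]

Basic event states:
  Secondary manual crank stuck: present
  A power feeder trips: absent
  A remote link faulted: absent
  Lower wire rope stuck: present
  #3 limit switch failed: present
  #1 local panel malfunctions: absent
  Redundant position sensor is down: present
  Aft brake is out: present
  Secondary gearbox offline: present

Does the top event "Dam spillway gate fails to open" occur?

No

Backup hoist lost [AND]: Aft brake is out=occurs, A power feeder trips=not → not all inputs occur → does not occur.
Remote branch inoperative [AND]: Secondary manual crank stuck=occurs, A remote link faulted=not, Redundant position sensor is down=occurs → not all inputs occur → does not occur.
Local branch lost [OR]: Lower wire rope stuck=occurs, Remote branch inoperative=not, #3 limit switch failed=occurs → at least one input occurs → occurs.
Hoist path down [AND]: Backup hoist lost=not, Secondary gearbox offline=occurs, Local branch lost=occurs → not all inputs occur → does not occur.
Dam spillway gate fails to open [OR]: Hoist path down=not, #1 local panel malfunctions=not → no input occurs → does not occur.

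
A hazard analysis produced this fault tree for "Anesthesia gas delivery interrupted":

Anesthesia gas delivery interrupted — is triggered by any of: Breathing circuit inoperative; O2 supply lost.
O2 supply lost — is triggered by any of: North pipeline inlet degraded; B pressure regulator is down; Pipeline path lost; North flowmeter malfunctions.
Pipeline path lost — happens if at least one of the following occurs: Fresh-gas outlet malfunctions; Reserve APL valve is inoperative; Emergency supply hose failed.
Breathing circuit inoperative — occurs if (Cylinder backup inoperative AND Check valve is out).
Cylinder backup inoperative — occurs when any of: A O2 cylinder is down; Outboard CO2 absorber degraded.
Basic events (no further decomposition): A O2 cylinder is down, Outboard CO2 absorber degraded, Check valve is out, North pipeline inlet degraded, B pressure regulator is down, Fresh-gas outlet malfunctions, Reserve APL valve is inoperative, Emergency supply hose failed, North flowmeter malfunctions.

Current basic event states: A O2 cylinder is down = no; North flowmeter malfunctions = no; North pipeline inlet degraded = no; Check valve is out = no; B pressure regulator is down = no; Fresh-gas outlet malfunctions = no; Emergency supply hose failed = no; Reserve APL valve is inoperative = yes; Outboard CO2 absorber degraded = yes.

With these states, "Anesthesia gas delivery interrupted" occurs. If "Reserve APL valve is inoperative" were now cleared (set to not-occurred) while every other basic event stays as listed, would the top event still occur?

No

Counterfactual: set "Reserve APL valve is inoperative" to not occurred.
Cylinder backup inoperative [OR]: A O2 cylinder is down=not, Outboard CO2 absorber degraded=occurs → at least one input occurs → occurs.
Breathing circuit inoperative [AND]: Cylinder backup inoperative=occurs, Check valve is out=not → not all inputs occur → does not occur.
Pipeline path lost [OR]: Fresh-gas outlet malfunctions=not, Reserve APL valve is inoperative=not, Emergency supply hose failed=not → no input occurs → does not occur.
O2 supply lost [OR]: North pipeline inlet degraded=not, B pressure regulator is down=not, Pipeline path lost=not, North flowmeter malfunctions=not → no input occurs → does not occur.
Anesthesia gas delivery interrupted [OR]: Breathing circuit inoperative=not, O2 supply lost=not → no input occurs → does not occur.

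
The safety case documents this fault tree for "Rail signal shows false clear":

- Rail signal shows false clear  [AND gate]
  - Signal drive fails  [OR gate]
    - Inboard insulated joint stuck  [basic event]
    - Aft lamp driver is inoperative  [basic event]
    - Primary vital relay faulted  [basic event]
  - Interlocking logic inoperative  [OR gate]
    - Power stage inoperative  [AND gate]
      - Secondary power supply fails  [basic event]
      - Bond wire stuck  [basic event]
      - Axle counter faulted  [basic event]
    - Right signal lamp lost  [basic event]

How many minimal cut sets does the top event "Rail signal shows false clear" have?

6

Signal drive fails [OR]: union of children's cut sets → 3 cut set(s).
Power stage inoperative [AND]: one cut set from each child combined → 1 × 1 × 1 = 1 cut set(s).
Interlocking logic inoperative [OR]: union of children's cut sets → 2 cut set(s).
Rail signal shows false clear [AND]: one cut set from each child combined → 3 × 2 = 6 cut set(s).
Minimal cut sets: {Axle counter faulted, Bond wire stuck, Inboard insulated joint stuck, Secondary power supply fails}; {Inboard insulated joint stuck, Right signal lamp lost}; {Aft lamp driver is inoperative, Axle counter faulted, Bond wire stuck, Secondary power supply fails}; {Aft lamp driver is inoperative, Right signal lamp lost}; {Axle counter faulted, Bond wire stuck, Primary vital relay faulted, Secondary power supply fails}; {Primary vital relay faulted, Right signal lamp lost}.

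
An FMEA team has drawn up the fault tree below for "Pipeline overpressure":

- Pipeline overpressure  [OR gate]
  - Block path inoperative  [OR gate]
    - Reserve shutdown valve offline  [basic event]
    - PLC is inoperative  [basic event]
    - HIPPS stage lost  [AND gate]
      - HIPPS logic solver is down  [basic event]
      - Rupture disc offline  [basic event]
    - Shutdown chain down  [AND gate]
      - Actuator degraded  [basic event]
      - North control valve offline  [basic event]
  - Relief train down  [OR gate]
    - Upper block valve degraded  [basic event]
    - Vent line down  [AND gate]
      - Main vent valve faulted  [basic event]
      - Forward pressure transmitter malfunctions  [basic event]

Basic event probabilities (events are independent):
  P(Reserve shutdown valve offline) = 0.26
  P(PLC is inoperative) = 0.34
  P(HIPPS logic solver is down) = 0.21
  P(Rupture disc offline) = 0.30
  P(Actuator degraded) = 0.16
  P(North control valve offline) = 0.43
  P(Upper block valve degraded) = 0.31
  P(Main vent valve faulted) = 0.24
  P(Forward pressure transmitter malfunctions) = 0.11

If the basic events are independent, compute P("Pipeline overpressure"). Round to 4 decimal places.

0.7137

P(HIPPS stage lost) [AND] = 0.21 × 0.30 = 0.063000
P(Shutdown chain down) [AND] = 0.16 × 0.43 = 0.068800
P(Block path inoperative) [OR] = 1 − (1−0.26) × (1−0.34) × (1−0.063000) × (1−0.068800) = 0.573854
P(Vent line down) [AND] = 0.24 × 0.11 = 0.026400
P(Relief train down) [OR] = 1 − (1−0.31) × (1−0.026400) = 0.328216
P(Pipeline overpressure) [OR] = 1 − (1−0.573854) × (1−0.328216) = 0.713722
Rounded to 4 decimal places: P(Pipeline overpressure) ≈ 0.7137.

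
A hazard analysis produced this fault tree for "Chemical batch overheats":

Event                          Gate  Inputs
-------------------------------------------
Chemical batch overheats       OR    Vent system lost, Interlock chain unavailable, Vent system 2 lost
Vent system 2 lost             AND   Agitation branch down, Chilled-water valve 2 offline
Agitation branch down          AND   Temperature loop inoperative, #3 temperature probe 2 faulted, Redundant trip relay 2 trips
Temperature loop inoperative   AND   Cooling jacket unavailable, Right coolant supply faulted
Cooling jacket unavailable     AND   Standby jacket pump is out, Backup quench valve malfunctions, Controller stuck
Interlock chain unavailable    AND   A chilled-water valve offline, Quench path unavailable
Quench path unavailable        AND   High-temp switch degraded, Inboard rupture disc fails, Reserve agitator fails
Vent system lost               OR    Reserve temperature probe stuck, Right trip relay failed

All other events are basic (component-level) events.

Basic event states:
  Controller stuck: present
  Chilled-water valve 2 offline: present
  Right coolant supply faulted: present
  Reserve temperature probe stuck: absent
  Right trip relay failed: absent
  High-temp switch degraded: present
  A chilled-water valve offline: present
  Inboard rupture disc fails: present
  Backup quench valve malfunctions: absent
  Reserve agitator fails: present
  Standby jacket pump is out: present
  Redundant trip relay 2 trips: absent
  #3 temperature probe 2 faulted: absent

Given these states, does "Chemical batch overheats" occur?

Yes

Vent system lost [OR]: Reserve temperature probe stuck=not, Right trip relay failed=not → no input occurs → does not occur.
Quench path unavailable [AND]: High-temp switch degraded=occurs, Inboard rupture disc fails=occurs, Reserve agitator fails=occurs → all inputs occur → occurs.
Interlock chain unavailable [AND]: A chilled-water valve offline=occurs, Quench path unavailable=occurs → all inputs occur → occurs.
Cooling jacket unavailable [AND]: Standby jacket pump is out=occurs, Backup quench valve malfunctions=not, Controller stuck=occurs → not all inputs occur → does not occur.
Temperature loop inoperative [AND]: Cooling jacket unavailable=not, Right coolant supply faulted=occurs → not all inputs occur → does not occur.
Agitation branch down [AND]: Temperature loop inoperative=not, #3 temperature probe 2 faulted=not, Redundant trip relay 2 trips=not → not all inputs occur → does not occur.
Vent system 2 lost [AND]: Agitation branch down=not, Chilled-water valve 2 offline=occurs → not all inputs occur → does not occur.
Chemical batch overheats [OR]: Vent system lost=not, Interlock chain unavailable=occurs, Vent system 2 lost=not → at least one input occurs → occurs.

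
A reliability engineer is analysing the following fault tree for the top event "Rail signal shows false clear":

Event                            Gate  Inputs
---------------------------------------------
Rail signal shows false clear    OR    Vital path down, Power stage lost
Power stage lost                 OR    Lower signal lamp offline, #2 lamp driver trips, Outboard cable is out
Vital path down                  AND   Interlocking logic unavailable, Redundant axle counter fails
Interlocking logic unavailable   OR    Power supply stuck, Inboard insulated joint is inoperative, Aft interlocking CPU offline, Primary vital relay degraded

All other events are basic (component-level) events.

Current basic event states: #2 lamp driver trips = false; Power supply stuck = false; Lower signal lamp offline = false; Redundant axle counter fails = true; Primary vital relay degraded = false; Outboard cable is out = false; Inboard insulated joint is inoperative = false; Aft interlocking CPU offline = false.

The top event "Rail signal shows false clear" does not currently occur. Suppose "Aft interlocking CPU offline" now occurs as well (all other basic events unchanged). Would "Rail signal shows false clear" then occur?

Counterfactual: set "Aft interlocking CPU offline" to occurred.
Interlocking logic unavailable [OR]: Power supply stuck=not, Inboard insulated joint is inoperative=not, Aft interlocking CPU offline=occurs, Primary vital relay degraded=not → at least one input occurs → occurs.
Vital path down [AND]: Interlocking logic unavailable=occurs, Redundant axle counter fails=occurs → all inputs occur → occurs.
Power stage lost [OR]: Lower signal lamp offline=not, #2 lamp driver trips=not, Outboard cable is out=not → no input occurs → does not occur.
Rail signal shows false clear [OR]: Vital path down=occurs, Power stage lost=not → at least one input occurs → occurs.

Yes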